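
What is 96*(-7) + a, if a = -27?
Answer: -699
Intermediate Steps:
96*(-7) + a = 96*(-7) - 27 = -672 - 27 = -699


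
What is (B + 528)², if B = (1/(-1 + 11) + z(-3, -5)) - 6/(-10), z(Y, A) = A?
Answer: 27426169/100 ≈ 2.7426e+5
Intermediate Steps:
B = -43/10 (B = (1/(-1 + 11) - 5) - 6/(-10) = (1/10 - 5) - ⅒*(-6) = (⅒ - 5) + ⅗ = -49/10 + ⅗ = -43/10 ≈ -4.3000)
(B + 528)² = (-43/10 + 528)² = (5237/10)² = 27426169/100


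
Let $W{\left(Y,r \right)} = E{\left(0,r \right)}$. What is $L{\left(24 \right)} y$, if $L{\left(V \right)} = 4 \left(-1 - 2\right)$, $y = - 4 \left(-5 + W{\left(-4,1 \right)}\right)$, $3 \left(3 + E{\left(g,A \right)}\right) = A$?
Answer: $-368$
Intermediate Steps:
$E{\left(g,A \right)} = -3 + \frac{A}{3}$
$W{\left(Y,r \right)} = -3 + \frac{r}{3}$
$y = \frac{92}{3}$ ($y = - 4 \left(-5 + \left(-3 + \frac{1}{3} \cdot 1\right)\right) = - 4 \left(-5 + \left(-3 + \frac{1}{3}\right)\right) = - 4 \left(-5 - \frac{8}{3}\right) = \left(-4\right) \left(- \frac{23}{3}\right) = \frac{92}{3} \approx 30.667$)
$L{\left(V \right)} = -12$ ($L{\left(V \right)} = 4 \left(-3\right) = -12$)
$L{\left(24 \right)} y = \left(-12\right) \frac{92}{3} = -368$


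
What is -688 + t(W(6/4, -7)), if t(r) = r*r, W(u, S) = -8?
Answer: -624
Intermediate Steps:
t(r) = r**2
-688 + t(W(6/4, -7)) = -688 + (-8)**2 = -688 + 64 = -624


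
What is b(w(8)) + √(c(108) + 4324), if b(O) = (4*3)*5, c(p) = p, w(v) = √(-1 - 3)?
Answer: 60 + 4*√277 ≈ 126.57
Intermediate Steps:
w(v) = 2*I (w(v) = √(-4) = 2*I)
b(O) = 60 (b(O) = 12*5 = 60)
b(w(8)) + √(c(108) + 4324) = 60 + √(108 + 4324) = 60 + √4432 = 60 + 4*√277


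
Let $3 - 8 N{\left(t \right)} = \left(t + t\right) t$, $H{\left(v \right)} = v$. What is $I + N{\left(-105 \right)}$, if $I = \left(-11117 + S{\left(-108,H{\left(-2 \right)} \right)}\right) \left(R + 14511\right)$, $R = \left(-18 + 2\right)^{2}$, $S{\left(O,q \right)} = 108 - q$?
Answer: $- \frac{1300344999}{8} \approx -1.6254 \cdot 10^{8}$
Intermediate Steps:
$N{\left(t \right)} = \frac{3}{8} - \frac{t^{2}}{4}$ ($N{\left(t \right)} = \frac{3}{8} - \frac{\left(t + t\right) t}{8} = \frac{3}{8} - \frac{2 t t}{8} = \frac{3}{8} - \frac{2 t^{2}}{8} = \frac{3}{8} - \frac{t^{2}}{4}$)
$R = 256$ ($R = \left(-16\right)^{2} = 256$)
$I = -162540369$ ($I = \left(-11117 + \left(108 - -2\right)\right) \left(256 + 14511\right) = \left(-11117 + \left(108 + 2\right)\right) 14767 = \left(-11117 + 110\right) 14767 = \left(-11007\right) 14767 = -162540369$)
$I + N{\left(-105 \right)} = -162540369 + \left(\frac{3}{8} - \frac{\left(-105\right)^{2}}{4}\right) = -162540369 + \left(\frac{3}{8} - \frac{11025}{4}\right) = -162540369 - \frac{22047}{8} = - \frac{1300344999}{8}$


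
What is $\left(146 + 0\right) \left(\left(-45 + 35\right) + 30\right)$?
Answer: $2920$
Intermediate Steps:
$\left(146 + 0\right) \left(\left(-45 + 35\right) + 30\right) = 146 \left(-10 + 30\right) = 146 \cdot 20 = 2920$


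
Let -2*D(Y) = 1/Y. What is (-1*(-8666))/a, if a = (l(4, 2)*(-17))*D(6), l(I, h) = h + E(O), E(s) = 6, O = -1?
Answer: 12999/17 ≈ 764.65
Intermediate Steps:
D(Y) = -1/(2*Y)
l(I, h) = 6 + h (l(I, h) = h + 6 = 6 + h)
a = 34/3 (a = ((6 + 2)*(-17))*(-½/6) = (8*(-17))*(-½*⅙) = -136*(-1/12) = 34/3 ≈ 11.333)
(-1*(-8666))/a = (-1*(-8666))/(34/3) = 8666*(3/34) = 12999/17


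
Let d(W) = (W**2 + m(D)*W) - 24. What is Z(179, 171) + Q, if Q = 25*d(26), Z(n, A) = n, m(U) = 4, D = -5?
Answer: 19079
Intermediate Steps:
d(W) = -24 + W**2 + 4*W (d(W) = (W**2 + 4*W) - 24 = -24 + W**2 + 4*W)
Q = 18900 (Q = 25*(-24 + 26**2 + 4*26) = 25*(-24 + 676 + 104) = 25*756 = 18900)
Z(179, 171) + Q = 179 + 18900 = 19079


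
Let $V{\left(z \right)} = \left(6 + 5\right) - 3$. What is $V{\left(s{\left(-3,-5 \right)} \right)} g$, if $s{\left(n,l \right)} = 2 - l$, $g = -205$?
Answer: $-1640$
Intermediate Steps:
$V{\left(z \right)} = 8$ ($V{\left(z \right)} = 11 - 3 = 8$)
$V{\left(s{\left(-3,-5 \right)} \right)} g = 8 \left(-205\right) = -1640$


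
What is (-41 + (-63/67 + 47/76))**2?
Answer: 44272788921/25928464 ≈ 1707.5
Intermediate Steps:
(-41 + (-63/67 + 47/76))**2 = (-41 - 1639/5092)**2 = (-210411/5092)**2 = 44272788921/25928464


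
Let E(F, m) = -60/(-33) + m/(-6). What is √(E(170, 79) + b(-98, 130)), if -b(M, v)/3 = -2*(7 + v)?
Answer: √3531198/66 ≈ 28.472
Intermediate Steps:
E(F, m) = 20/11 - m/6 (E(F, m) = -60*(-1/33) + m*(-⅙) = 20/11 - m/6)
b(M, v) = 42 + 6*v (b(M, v) = -(-6)*(7 + v) = -3*(-14 - 2*v) = 42 + 6*v)
√(E(170, 79) + b(-98, 130)) = √((20/11 - ⅙*79) + (42 + 6*130)) = √((20/11 - 79/6) + (42 + 780)) = √(-749/66 + 822) = √(53503/66) = √3531198/66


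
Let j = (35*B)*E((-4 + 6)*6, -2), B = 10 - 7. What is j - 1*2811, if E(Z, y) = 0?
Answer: -2811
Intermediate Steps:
B = 3
j = 0 (j = (35*3)*0 = 105*0 = 0)
j - 1*2811 = 0 - 1*2811 = 0 - 2811 = -2811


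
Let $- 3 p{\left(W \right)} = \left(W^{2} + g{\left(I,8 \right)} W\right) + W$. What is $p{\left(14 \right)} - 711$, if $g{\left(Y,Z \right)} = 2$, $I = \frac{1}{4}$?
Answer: $- \frac{2371}{3} \approx -790.33$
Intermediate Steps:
$I = \frac{1}{4} \approx 0.25$
$p{\left(W \right)} = - W - \frac{W^{2}}{3}$ ($p{\left(W \right)} = - \frac{\left(W^{2} + 2 W\right) + W}{3} = - \frac{W^{2} + 3 W}{3} = - W - \frac{W^{2}}{3}$)
$p{\left(14 \right)} - 711 = \left(- \frac{1}{3}\right) 14 \left(3 + 14\right) - 711 = \left(- \frac{1}{3}\right) 14 \cdot 17 - 711 = - \frac{238}{3} - 711 = - \frac{2371}{3}$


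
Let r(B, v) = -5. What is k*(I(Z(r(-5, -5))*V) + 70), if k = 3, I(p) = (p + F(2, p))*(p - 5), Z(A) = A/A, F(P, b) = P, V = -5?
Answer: 300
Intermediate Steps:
Z(A) = 1
I(p) = (-5 + p)*(2 + p) (I(p) = (p + 2)*(p - 5) = (2 + p)*(-5 + p) = (-5 + p)*(2 + p))
k*(I(Z(r(-5, -5))*V) + 70) = 3*((-10 + (1*(-5))² - 3*(-5)) + 70) = 3*((-10 + (-5)² - 3*(-5)) + 70) = 3*((-10 + 25 + 15) + 70) = 3*(30 + 70) = 3*100 = 300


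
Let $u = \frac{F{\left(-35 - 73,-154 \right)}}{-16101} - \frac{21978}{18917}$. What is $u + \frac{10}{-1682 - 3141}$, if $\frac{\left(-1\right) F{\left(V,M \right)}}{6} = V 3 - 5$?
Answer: $- \frac{629950449166}{489667320597} \approx -1.2865$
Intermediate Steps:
$F{\left(V,M \right)} = 30 - 18 V$ ($F{\left(V,M \right)} = - 6 \left(V 3 - 5\right) = - 6 \left(3 V - 5\right) = - 6 \left(-5 + 3 V\right) = 30 - 18 V$)
$u = - \frac{130403312}{101527539}$ ($u = \frac{30 - 18 \left(-35 - 73\right)}{-16101} - \frac{21978}{18917} = \left(30 - 18 \left(-35 - 73\right)\right) \left(- \frac{1}{16101}\right) - \frac{21978}{18917} = \left(30 - -1944\right) \left(- \frac{1}{16101}\right) - \frac{21978}{18917} = \left(30 + 1944\right) \left(- \frac{1}{16101}\right) - \frac{21978}{18917} = 1974 \left(- \frac{1}{16101}\right) - \frac{21978}{18917} = - \frac{658}{5367} - \frac{21978}{18917} = - \frac{130403312}{101527539} \approx -1.2844$)
$u + \frac{10}{-1682 - 3141} = - \frac{130403312}{101527539} + \frac{10}{-1682 - 3141} = - \frac{130403312}{101527539} + \frac{10}{-4823} = - \frac{130403312}{101527539} + 10 \left(- \frac{1}{4823}\right) = - \frac{130403312}{101527539} - \frac{10}{4823} = - \frac{629950449166}{489667320597}$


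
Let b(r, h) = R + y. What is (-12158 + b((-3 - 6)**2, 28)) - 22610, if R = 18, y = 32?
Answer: -34718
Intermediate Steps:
b(r, h) = 50 (b(r, h) = 18 + 32 = 50)
(-12158 + b((-3 - 6)**2, 28)) - 22610 = (-12158 + 50) - 22610 = -12108 - 22610 = -34718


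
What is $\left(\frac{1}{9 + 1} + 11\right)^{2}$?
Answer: $\frac{12321}{100} \approx 123.21$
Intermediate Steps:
$\left(\frac{1}{9 + 1} + 11\right)^{2} = \left(\frac{1}{10} + 11\right)^{2} = \left(\frac{111}{10}\right)^{2} = \frac{12321}{100}$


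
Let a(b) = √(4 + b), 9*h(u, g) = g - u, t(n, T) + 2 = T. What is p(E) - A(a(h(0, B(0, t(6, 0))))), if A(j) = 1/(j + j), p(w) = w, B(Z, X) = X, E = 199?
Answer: 199 - 3*√34/68 ≈ 198.74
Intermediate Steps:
t(n, T) = -2 + T
h(u, g) = -u/9 + g/9 (h(u, g) = (g - u)/9 = -u/9 + g/9)
A(j) = 1/(2*j)
p(E) - A(a(h(0, B(0, t(6, 0))))) = 199 - 1/(2*(√(4 + (-⅑*0 + (-2 + 0)/9)))) = 199 - 1/(2*(√(4 + (0 + (⅑)*(-2))))) = 199 - 1/(2*(√(4 + (0 - 2/9)))) = 199 - 1/(2*(√(4 - 2/9))) = 199 - 1/(2*(√(34/9))) = 199 - 1/(2*(√34/3)) = 199 - 3*√34/34/2 = 199 - 3*√34/68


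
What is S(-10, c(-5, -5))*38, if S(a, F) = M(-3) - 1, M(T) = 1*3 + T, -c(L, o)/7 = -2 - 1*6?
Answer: -38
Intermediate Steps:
c(L, o) = 56 (c(L, o) = -7*(-2 - 1*6) = -7*(-2 - 6) = -7*(-8) = 56)
M(T) = 3 + T
S(a, F) = -1 (S(a, F) = (3 - 3) - 1 = 0 - 1 = -1)
S(-10, c(-5, -5))*38 = -1*38 = -38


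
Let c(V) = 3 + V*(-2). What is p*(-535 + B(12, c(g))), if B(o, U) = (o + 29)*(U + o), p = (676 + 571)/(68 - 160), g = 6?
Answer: 128441/23 ≈ 5584.4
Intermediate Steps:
p = -1247/92 (p = 1247/(-92) = 1247*(-1/92) = -1247/92 ≈ -13.554)
c(V) = 3 - 2*V
B(o, U) = (29 + o)*(U + o)
p*(-535 + B(12, c(g))) = -1247*(-535 + (12**2 + 29*(3 - 2*6) + 29*12 + (3 - 2*6)*12))/92 = -1247*(-535 + (144 + 29*(3 - 12) + 348 + (3 - 12)*12))/92 = -1247*(-535 + (144 + 29*(-9) + 348 - 9*12))/92 = -1247*(-535 + (144 - 261 + 348 - 108))/92 = -1247*(-535 + 123)/92 = -1247/92*(-412) = 128441/23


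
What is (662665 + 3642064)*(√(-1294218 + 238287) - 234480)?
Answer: -1009372855920 + 4304729*I*√1055931 ≈ -1.0094e+12 + 4.4235e+9*I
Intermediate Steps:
(662665 + 3642064)*(√(-1294218 + 238287) - 234480) = 4304729*(√(-1055931) - 234480) = 4304729*(I*√1055931 - 234480) = 4304729*(-234480 + I*√1055931) = -1009372855920 + 4304729*I*√1055931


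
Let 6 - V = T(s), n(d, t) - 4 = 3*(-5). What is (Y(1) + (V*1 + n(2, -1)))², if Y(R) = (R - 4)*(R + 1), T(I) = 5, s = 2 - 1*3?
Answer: 256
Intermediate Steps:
n(d, t) = -11 (n(d, t) = 4 + 3*(-5) = 4 - 15 = -11)
s = -1 (s = 2 - 3 = -1)
V = 1 (V = 6 - 1*5 = 6 - 5 = 1)
Y(R) = (1 + R)*(-4 + R) (Y(R) = (-4 + R)*(1 + R) = (1 + R)*(-4 + R))
(Y(1) + (V*1 + n(2, -1)))² = ((-4 + 1² - 3*1) + (1*1 - 11))² = ((-4 + 1 - 3) + (1 - 11))² = (-6 - 10)² = (-16)² = 256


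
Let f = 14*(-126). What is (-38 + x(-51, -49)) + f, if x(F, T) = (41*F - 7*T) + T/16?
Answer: -56849/16 ≈ -3553.1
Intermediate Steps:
f = -1764
x(F, T) = 41*F - 111*T/16 (x(F, T) = (-7*T + 41*F) + T*(1/16) = (-7*T + 41*F) + T/16 = 41*F - 111*T/16)
(-38 + x(-51, -49)) + f = (-38 + (41*(-51) - 111/16*(-49))) - 1764 = (-38 + (-2091 + 5439/16)) - 1764 = (-38 - 28017/16) - 1764 = -28625/16 - 1764 = -56849/16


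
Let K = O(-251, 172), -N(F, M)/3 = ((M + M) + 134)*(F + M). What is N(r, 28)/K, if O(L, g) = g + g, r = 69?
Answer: -27645/172 ≈ -160.73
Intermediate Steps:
O(L, g) = 2*g
N(F, M) = -3*(134 + 2*M)*(F + M) (N(F, M) = -3*((M + M) + 134)*(F + M) = -3*(2*M + 134)*(F + M) = -3*(134 + 2*M)*(F + M))
K = 344 (K = 2*172 = 344)
N(r, 28)/K = (-402*69 - 402*28 - 6*28² - 6*69*28)/344 = (-27738 - 11256 - 6*784 - 11592)*(1/344) = (-27738 - 11256 - 4704 - 11592)*(1/344) = -55290*1/344 = -27645/172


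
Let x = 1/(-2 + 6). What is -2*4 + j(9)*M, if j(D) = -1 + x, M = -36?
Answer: 19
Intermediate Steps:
x = ¼ (x = 1/4 = ¼ ≈ 0.25000)
j(D) = -¾ (j(D) = -1 + ¼ = -¾)
-2*4 + j(9)*M = -2*4 - ¾*(-36) = -8 + 27 = 19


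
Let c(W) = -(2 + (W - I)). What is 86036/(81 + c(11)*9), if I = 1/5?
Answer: -430180/171 ≈ -2515.7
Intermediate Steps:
I = 1/5 ≈ 0.20000
c(W) = -9/5 - W (c(W) = -(2 + (W - 1*1/5)) = -(2 + (W - 1/5)) = -(2 + (-1/5 + W)) = -(9/5 + W) = -9/5 - W)
86036/(81 + c(11)*9) = 86036/(81 + (-9/5 - 1*11)*9) = 86036/(81 + (-9/5 - 11)*9) = 86036/(81 - 64/5*9) = 86036/(81 - 576/5) = 86036/(-171/5) = 86036*(-5/171) = -430180/171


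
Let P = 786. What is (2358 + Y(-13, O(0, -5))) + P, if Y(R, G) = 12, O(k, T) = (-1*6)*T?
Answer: 3156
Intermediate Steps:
O(k, T) = -6*T
(2358 + Y(-13, O(0, -5))) + P = (2358 + 12) + 786 = 2370 + 786 = 3156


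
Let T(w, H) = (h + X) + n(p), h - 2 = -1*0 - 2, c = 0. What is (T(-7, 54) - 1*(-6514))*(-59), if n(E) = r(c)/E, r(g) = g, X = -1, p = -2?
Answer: -384267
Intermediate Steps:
h = 0 (h = 2 + (-1*0 - 2) = 2 + (0 - 2) = 2 - 2 = 0)
n(E) = 0 (n(E) = 0/E = 0)
T(w, H) = -1 (T(w, H) = (0 - 1) + 0 = -1 + 0 = -1)
(T(-7, 54) - 1*(-6514))*(-59) = (-1 - 1*(-6514))*(-59) = (-1 + 6514)*(-59) = 6513*(-59) = -384267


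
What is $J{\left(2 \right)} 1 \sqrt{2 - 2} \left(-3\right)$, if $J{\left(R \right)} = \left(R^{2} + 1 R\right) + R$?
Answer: $0$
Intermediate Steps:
$J{\left(R \right)} = R^{2} + 2 R$ ($J{\left(R \right)} = \left(R^{2} + R\right) + R = \left(R + R^{2}\right) + R = R^{2} + 2 R$)
$J{\left(2 \right)} 1 \sqrt{2 - 2} \left(-3\right) = 2 \left(2 + 2\right) 1 \sqrt{2 - 2} \left(-3\right) = 2 \cdot 4 \cdot 1 \sqrt{0} \left(-3\right) = 8 \cdot 1 \cdot 0 \left(-3\right) = 8 \cdot 0 \left(-3\right) = 0 \left(-3\right) = 0$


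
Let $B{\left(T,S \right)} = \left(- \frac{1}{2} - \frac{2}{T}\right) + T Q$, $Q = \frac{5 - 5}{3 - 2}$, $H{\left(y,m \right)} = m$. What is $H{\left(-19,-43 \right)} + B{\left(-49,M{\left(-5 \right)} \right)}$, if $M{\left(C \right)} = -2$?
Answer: $- \frac{4259}{98} \approx -43.459$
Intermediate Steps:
$Q = 0$ ($Q = \frac{0}{1} = 0 \cdot 1 = 0$)
$B{\left(T,S \right)} = - \frac{1}{2} - \frac{2}{T}$ ($B{\left(T,S \right)} = \left(- \frac{1}{2} - \frac{2}{T}\right) + T 0 = \left(\left(-1\right) \frac{1}{2} - \frac{2}{T}\right) + 0 = \left(- \frac{1}{2} - \frac{2}{T}\right) + 0 = - \frac{1}{2} - \frac{2}{T}$)
$H{\left(-19,-43 \right)} + B{\left(-49,M{\left(-5 \right)} \right)} = -43 + \frac{-4 - -49}{2 \left(-49\right)} = -43 + \frac{1}{2} \left(- \frac{1}{49}\right) \left(-4 + 49\right) = -43 + \frac{1}{2} \left(- \frac{1}{49}\right) 45 = -43 - \frac{45}{98} = - \frac{4259}{98}$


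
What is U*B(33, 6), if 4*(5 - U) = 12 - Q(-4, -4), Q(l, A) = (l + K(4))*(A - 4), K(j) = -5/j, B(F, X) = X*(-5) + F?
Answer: 75/2 ≈ 37.500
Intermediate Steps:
B(F, X) = F - 5*X (B(F, X) = -5*X + F = F - 5*X)
Q(l, A) = (-4 + A)*(-5/4 + l) (Q(l, A) = (l - 5/4)*(A - 4) = (l - 5*¼)*(-4 + A) = (l - 5/4)*(-4 + A) = (-5/4 + l)*(-4 + A) = (-4 + A)*(-5/4 + l))
U = 25/2 (U = 5 - (12 - (5 - 4*(-4) - 5/4*(-4) - 4*(-4)))/4 = 5 - (12 - (5 + 16 + 5 + 16))/4 = 5 - (12 - 1*42)/4 = 5 - (12 - 42)/4 = 5 - ¼*(-30) = 5 + 15/2 = 25/2 ≈ 12.500)
U*B(33, 6) = 25*(33 - 5*6)/2 = 25*(33 - 30)/2 = (25/2)*3 = 75/2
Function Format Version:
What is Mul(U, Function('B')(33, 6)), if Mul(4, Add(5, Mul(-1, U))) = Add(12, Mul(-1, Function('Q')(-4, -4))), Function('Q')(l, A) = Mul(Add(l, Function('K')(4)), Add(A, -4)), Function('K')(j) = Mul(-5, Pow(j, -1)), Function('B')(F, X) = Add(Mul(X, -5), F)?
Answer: Rational(75, 2) ≈ 37.500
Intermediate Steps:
Function('B')(F, X) = Add(F, Mul(-5, X)) (Function('B')(F, X) = Add(Mul(-5, X), F) = Add(F, Mul(-5, X)))
Function('Q')(l, A) = Mul(Add(-4, A), Add(Rational(-5, 4), l)) (Function('Q')(l, A) = Mul(Add(l, Mul(-5, Pow(4, -1))), Add(A, -4)) = Mul(Add(l, Mul(-5, Rational(1, 4))), Add(-4, A)) = Mul(Add(l, Rational(-5, 4)), Add(-4, A)) = Mul(Add(Rational(-5, 4), l), Add(-4, A)) = Mul(Add(-4, A), Add(Rational(-5, 4), l)))
U = Rational(25, 2) (U = Add(5, Mul(Rational(-1, 4), Add(12, Mul(-1, Add(5, Mul(-4, -4), Mul(Rational(-5, 4), -4), Mul(-4, -4)))))) = Add(5, Mul(Rational(-1, 4), Add(12, Mul(-1, Add(5, 16, 5, 16))))) = Add(5, Mul(Rational(-1, 4), Add(12, Mul(-1, 42)))) = Add(5, Mul(Rational(-1, 4), Add(12, -42))) = Add(5, Mul(Rational(-1, 4), -30)) = Add(5, Rational(15, 2)) = Rational(25, 2) ≈ 12.500)
Mul(U, Function('B')(33, 6)) = Mul(Rational(25, 2), Add(33, Mul(-5, 6))) = Mul(Rational(25, 2), Add(33, -30)) = Mul(Rational(25, 2), 3) = Rational(75, 2)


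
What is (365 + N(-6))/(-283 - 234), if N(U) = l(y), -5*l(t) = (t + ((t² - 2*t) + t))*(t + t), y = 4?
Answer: -1697/2585 ≈ -0.65648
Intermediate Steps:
l(t) = -2*t³/5 (l(t) = -(t + ((t² - 2*t) + t))*(t + t)/5 = -(t + (t² - t))*2*t/5 = -t²*2*t/5 = -2*t³/5)
N(U) = -128/5 (N(U) = -⅖*4³ = -⅖*64 = -128/5)
(365 + N(-6))/(-283 - 234) = (365 - 128/5)/(-283 - 234) = (1697/5)/(-517) = (1697/5)*(-1/517) = -1697/2585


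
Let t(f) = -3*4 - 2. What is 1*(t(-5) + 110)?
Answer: 96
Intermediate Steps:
t(f) = -14 (t(f) = -12 - 2 = -14)
1*(t(-5) + 110) = 1*(-14 + 110) = 1*96 = 96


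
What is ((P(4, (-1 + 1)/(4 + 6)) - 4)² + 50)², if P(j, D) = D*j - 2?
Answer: 7396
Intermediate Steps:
P(j, D) = -2 + D*j
((P(4, (-1 + 1)/(4 + 6)) - 4)² + 50)² = (((-2 + ((-1 + 1)/(4 + 6))*4) - 4)² + 50)² = (((-2 + (0/10)*4) - 4)² + 50)² = (((-2 + (0*(⅒))*4) - 4)² + 50)² = (((-2 + 0*4) - 4)² + 50)² = (((-2 + 0) - 4)² + 50)² = ((-2 - 4)² + 50)² = ((-6)² + 50)² = (36 + 50)² = 86² = 7396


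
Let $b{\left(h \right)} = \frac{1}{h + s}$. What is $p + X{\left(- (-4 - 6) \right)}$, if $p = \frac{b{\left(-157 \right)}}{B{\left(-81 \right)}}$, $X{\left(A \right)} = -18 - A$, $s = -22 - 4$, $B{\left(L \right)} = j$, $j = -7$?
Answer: $- \frac{35867}{1281} \approx -27.999$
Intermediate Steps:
$B{\left(L \right)} = -7$
$s = -26$
$b{\left(h \right)} = \frac{1}{-26 + h}$ ($b{\left(h \right)} = \frac{1}{h - 26} = \frac{1}{-26 + h}$)
$p = \frac{1}{1281}$ ($p = \frac{1}{\left(-26 - 157\right) \left(-7\right)} = \frac{1}{-183} \left(- \frac{1}{7}\right) = \left(- \frac{1}{183}\right) \left(- \frac{1}{7}\right) = \frac{1}{1281} \approx 0.00078064$)
$p + X{\left(- (-4 - 6) \right)} = \frac{1}{1281} - \left(18 - \left(-4 - 6\right)\right) = \frac{1}{1281} - \left(18 - -10\right) = \frac{1}{1281} - 28 = - \frac{35867}{1281}$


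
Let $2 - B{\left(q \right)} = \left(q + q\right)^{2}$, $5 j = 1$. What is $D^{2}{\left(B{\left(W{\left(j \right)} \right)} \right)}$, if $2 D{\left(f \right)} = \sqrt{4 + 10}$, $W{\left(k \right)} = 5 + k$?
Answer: $\frac{7}{2} \approx 3.5$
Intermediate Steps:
$j = \frac{1}{5}$ ($j = \frac{1}{5} \cdot 1 = \frac{1}{5} \approx 0.2$)
$B{\left(q \right)} = 2 - 4 q^{2}$ ($B{\left(q \right)} = 2 - \left(q + q\right)^{2} = 2 - \left(2 q\right)^{2} = 2 - 4 q^{2}$)
$D{\left(f \right)} = \frac{\sqrt{14}}{2}$ ($D{\left(f \right)} = \frac{\sqrt{4 + 10}}{2} = \frac{\sqrt{14}}{2}$)
$D^{2}{\left(B{\left(W{\left(j \right)} \right)} \right)} = \left(\frac{\sqrt{14}}{2}\right)^{2} = \frac{7}{2}$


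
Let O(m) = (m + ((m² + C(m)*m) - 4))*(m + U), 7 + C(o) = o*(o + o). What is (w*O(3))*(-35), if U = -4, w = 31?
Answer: 44485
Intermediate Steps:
C(o) = -7 + 2*o² (C(o) = -7 + o*(o + o) = -7 + o*(2*o) = -7 + 2*o²)
O(m) = (-4 + m)*(-4 + m + m² + m*(-7 + 2*m²)) (O(m) = (m + ((m² + (-7 + 2*m²)*m) - 4))*(m - 4) = (m + ((m² + m*(-7 + 2*m²)) - 4))*(-4 + m) = (m + (-4 + m² + m*(-7 + 2*m²)))*(-4 + m) = (-4 + m + m² + m*(-7 + 2*m²))*(-4 + m) = (-4 + m)*(-4 + m + m² + m*(-7 + 2*m²)))
(w*O(3))*(-35) = (31*(16 - 10*3² - 7*3³ + 2*3⁴ + 20*3))*(-35) = (31*(16 - 10*9 - 7*27 + 2*81 + 60))*(-35) = (31*(16 - 90 - 189 + 162 + 60))*(-35) = (31*(-41))*(-35) = -1271*(-35) = 44485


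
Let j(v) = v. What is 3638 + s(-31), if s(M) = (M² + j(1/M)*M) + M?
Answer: 4569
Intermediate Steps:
s(M) = 1 + M + M² (s(M) = (M² + M/M) + M = (M² + 1) + M = (1 + M²) + M = 1 + M + M²)
3638 + s(-31) = 3638 + (1 - 31*(1 - 31)) = 3638 + (1 - 31*(-30)) = 3638 + (1 + 930) = 3638 + 931 = 4569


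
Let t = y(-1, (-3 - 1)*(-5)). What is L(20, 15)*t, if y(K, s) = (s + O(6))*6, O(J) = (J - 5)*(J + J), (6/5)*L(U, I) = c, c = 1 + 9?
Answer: 1600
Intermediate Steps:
c = 10
L(U, I) = 25/3 (L(U, I) = (⅚)*10 = 25/3)
O(J) = 2*J*(-5 + J) (O(J) = (-5 + J)*(2*J) = 2*J*(-5 + J))
y(K, s) = 72 + 6*s (y(K, s) = (s + 2*6*(-5 + 6))*6 = (s + 2*6*1)*6 = (s + 12)*6 = (12 + s)*6 = 72 + 6*s)
t = 192 (t = 72 + 6*((-3 - 1)*(-5)) = 72 + 6*(-4*(-5)) = 72 + 6*20 = 72 + 120 = 192)
L(20, 15)*t = (25/3)*192 = 1600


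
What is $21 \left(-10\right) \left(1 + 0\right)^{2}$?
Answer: $-210$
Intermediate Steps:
$21 \left(-10\right) \left(1 + 0\right)^{2} = - 210 \cdot 1^{2} = \left(-210\right) 1 = -210$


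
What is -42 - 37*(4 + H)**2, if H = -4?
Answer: -42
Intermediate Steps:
-42 - 37*(4 + H)**2 = -42 - 37*(4 - 4)**2 = -42 - 37*0**2 = -42 - 37*0 = -42 + 0 = -42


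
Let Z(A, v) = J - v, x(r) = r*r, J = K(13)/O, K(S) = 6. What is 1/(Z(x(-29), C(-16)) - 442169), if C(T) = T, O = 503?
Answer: -503/222402953 ≈ -2.2617e-6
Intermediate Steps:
J = 6/503 ≈ 0.011928
x(r) = r²
Z(A, v) = 6/503 - v
1/(Z(x(-29), C(-16)) - 442169) = 1/((6/503 - 1*(-16)) - 442169) = 1/((6/503 + 16) - 442169) = 1/(8054/503 - 442169) = 1/(-222402953/503) = -503/222402953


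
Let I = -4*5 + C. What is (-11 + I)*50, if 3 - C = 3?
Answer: -1550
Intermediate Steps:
C = 0 (C = 3 - 1*3 = 3 - 3 = 0)
I = -20 (I = -4*5 + 0 = -20 + 0 = -20)
(-11 + I)*50 = (-11 - 20)*50 = -31*50 = -1550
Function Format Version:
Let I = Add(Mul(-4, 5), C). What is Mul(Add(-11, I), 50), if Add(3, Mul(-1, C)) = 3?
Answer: -1550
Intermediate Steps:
C = 0 (C = Add(3, Mul(-1, 3)) = Add(3, -3) = 0)
I = -20 (I = Add(Mul(-4, 5), 0) = Add(-20, 0) = -20)
Mul(Add(-11, I), 50) = Mul(Add(-11, -20), 50) = Mul(-31, 50) = -1550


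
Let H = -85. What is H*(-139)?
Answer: 11815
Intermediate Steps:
H*(-139) = -85*(-139) = 11815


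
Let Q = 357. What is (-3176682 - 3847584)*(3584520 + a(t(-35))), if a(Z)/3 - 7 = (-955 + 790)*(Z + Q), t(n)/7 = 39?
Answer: -22988252119806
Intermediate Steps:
t(n) = 273 (t(n) = 7*39 = 273)
a(Z) = -176694 - 495*Z (a(Z) = 21 + 3*((-955 + 790)*(Z + 357)) = 21 + 3*(-165*(357 + Z)) = 21 + 3*(-58905 - 165*Z) = 21 + (-176715 - 495*Z) = -176694 - 495*Z)
(-3176682 - 3847584)*(3584520 + a(t(-35))) = (-3176682 - 3847584)*(3584520 + (-176694 - 495*273)) = -7024266*(3584520 + (-176694 - 135135)) = -7024266*(3584520 - 311829) = -7024266*3272691 = -22988252119806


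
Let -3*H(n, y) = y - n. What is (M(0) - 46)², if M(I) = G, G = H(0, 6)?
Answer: 2304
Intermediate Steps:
H(n, y) = -y/3 + n/3 (H(n, y) = -(y - n)/3 = -y/3 + n/3)
G = -2 (G = -⅓*6 + (⅓)*0 = -2 + 0 = -2)
M(I) = -2
(M(0) - 46)² = (-2 - 46)² = (-48)² = 2304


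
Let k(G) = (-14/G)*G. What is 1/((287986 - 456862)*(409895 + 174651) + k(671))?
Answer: -1/98715790310 ≈ -1.0130e-11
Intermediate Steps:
k(G) = -14
1/((287986 - 456862)*(409895 + 174651) + k(671)) = 1/((287986 - 456862)*(409895 + 174651) - 14) = 1/(-168876*584546 - 14) = 1/(-98715790296 - 14) = 1/(-98715790310) = -1/98715790310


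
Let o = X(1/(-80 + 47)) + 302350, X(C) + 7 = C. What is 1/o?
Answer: 33/9977318 ≈ 3.3075e-6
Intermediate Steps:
X(C) = -7 + C
o = 9977318/33 (o = (-7 + 1/(-80 + 47)) + 302350 = (-7 + 1/(-33)) + 302350 = (-7 - 1/33) + 302350 = -232/33 + 302350 = 9977318/33 ≈ 3.0234e+5)
1/o = 1/(9977318/33) = 33/9977318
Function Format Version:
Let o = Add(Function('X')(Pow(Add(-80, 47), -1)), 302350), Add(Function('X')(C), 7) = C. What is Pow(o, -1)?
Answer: Rational(33, 9977318) ≈ 3.3075e-6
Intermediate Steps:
Function('X')(C) = Add(-7, C)
o = Rational(9977318, 33) (o = Add(Add(-7, Pow(Add(-80, 47), -1)), 302350) = Add(Add(-7, Pow(-33, -1)), 302350) = Add(Add(-7, Rational(-1, 33)), 302350) = Add(Rational(-232, 33), 302350) = Rational(9977318, 33) ≈ 3.0234e+5)
Pow(o, -1) = Pow(Rational(9977318, 33), -1) = Rational(33, 9977318)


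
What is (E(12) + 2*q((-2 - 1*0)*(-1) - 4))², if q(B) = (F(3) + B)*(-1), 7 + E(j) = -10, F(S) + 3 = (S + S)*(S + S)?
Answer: 6241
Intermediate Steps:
F(S) = -3 + 4*S² (F(S) = -3 + (S + S)*(S + S) = -3 + (2*S)*(2*S) = -3 + 4*S²)
E(j) = -17 (E(j) = -7 - 10 = -17)
q(B) = -33 - B (q(B) = ((-3 + 4*3²) + B)*(-1) = ((-3 + 4*9) + B)*(-1) = ((-3 + 36) + B)*(-1) = (33 + B)*(-1) = -33 - B)
(E(12) + 2*q((-2 - 1*0)*(-1) - 4))² = (-17 + 2*(-33 - ((-2 - 1*0)*(-1) - 4)))² = (-17 + 2*(-33 - ((-2 + 0)*(-1) - 4)))² = (-17 + 2*(-33 - (-2*(-1) - 4)))² = (-17 + 2*(-33 - (2 - 4)))² = (-17 + 2*(-33 - 1*(-2)))² = (-17 + 2*(-33 + 2))² = (-17 + 2*(-31))² = (-17 - 62)² = (-79)² = 6241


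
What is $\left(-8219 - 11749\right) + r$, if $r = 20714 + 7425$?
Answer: $8171$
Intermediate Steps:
$r = 28139$
$\left(-8219 - 11749\right) + r = \left(-8219 - 11749\right) + 28139 = -19968 + 28139 = 8171$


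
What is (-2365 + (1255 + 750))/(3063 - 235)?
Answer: -90/707 ≈ -0.12730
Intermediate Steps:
(-2365 + (1255 + 750))/(3063 - 235) = (-2365 + 2005)/2828 = -360*1/2828 = -90/707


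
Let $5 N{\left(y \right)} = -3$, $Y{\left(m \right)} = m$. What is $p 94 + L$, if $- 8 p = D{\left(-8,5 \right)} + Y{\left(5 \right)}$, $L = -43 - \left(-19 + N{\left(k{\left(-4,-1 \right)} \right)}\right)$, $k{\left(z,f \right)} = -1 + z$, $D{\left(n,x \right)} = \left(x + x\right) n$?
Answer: $\frac{17157}{20} \approx 857.85$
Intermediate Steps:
$D{\left(n,x \right)} = 2 n x$ ($D{\left(n,x \right)} = 2 x n = 2 n x$)
$N{\left(y \right)} = - \frac{3}{5}$ ($N{\left(y \right)} = \frac{1}{5} \left(-3\right) = - \frac{3}{5}$)
$L = - \frac{117}{5}$ ($L = -43 - \left(-19 - \frac{3}{5}\right) = -43 - - \frac{98}{5} = -43 + \frac{98}{5} = - \frac{117}{5} \approx -23.4$)
$p = \frac{75}{8}$ ($p = - \frac{2 \left(-8\right) 5 + 5}{8} = - \frac{-80 + 5}{8} = \left(- \frac{1}{8}\right) \left(-75\right) = \frac{75}{8} \approx 9.375$)
$p 94 + L = \frac{75}{8} \cdot 94 - \frac{117}{5} = \frac{3525}{4} - \frac{117}{5} = \frac{17157}{20}$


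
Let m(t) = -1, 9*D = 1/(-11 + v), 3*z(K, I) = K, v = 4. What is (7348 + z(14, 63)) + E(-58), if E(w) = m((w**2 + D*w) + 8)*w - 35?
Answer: 22127/3 ≈ 7375.7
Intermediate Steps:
z(K, I) = K/3
D = -1/63 (D = 1/(9*(-11 + 4)) = (1/9)/(-7) = (1/9)*(-1/7) = -1/63 ≈ -0.015873)
E(w) = -35 - w (E(w) = -w - 35 = -35 - w)
(7348 + z(14, 63)) + E(-58) = (7348 + (1/3)*14) + (-35 - 1*(-58)) = (7348 + 14/3) + (-35 + 58) = 22058/3 + 23 = 22127/3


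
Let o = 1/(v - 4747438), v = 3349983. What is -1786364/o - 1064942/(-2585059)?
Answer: 6453246425293678522/2585059 ≈ 2.4964e+12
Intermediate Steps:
o = -1/1397455 (o = 1/(3349983 - 4747438) = 1/(-1397455) = -1/1397455 ≈ -7.1559e-7)
-1786364/o - 1064942/(-2585059) = -1786364/(-1/1397455) - 1064942/(-2585059) = -1786364*(-1397455) - 1064942*(-1/2585059) = 2496363303620 + 1064942/2585059 = 6453246425293678522/2585059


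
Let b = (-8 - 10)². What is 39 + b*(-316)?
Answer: -102345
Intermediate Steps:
b = 324 (b = (-18)² = 324)
39 + b*(-316) = 39 + 324*(-316) = 39 - 102384 = -102345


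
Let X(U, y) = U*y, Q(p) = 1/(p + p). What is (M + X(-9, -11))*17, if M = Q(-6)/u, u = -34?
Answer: 40393/24 ≈ 1683.0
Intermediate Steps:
Q(p) = 1/(2*p)
M = 1/408 (M = ((½)/(-6))/(-34) = ((½)*(-⅙))*(-1/34) = -1/12*(-1/34) = 1/408 ≈ 0.0024510)
(M + X(-9, -11))*17 = (1/408 - 9*(-11))*17 = (1/408 + 99)*17 = (40393/408)*17 = 40393/24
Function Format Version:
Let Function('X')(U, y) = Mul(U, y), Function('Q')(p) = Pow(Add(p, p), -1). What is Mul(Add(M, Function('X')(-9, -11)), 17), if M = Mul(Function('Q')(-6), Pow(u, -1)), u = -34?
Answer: Rational(40393, 24) ≈ 1683.0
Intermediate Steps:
Function('Q')(p) = Mul(Rational(1, 2), Pow(p, -1)) (Function('Q')(p) = Pow(Mul(2, p), -1) = Mul(Rational(1, 2), Pow(p, -1)))
M = Rational(1, 408) (M = Mul(Mul(Rational(1, 2), Pow(-6, -1)), Pow(-34, -1)) = Mul(Mul(Rational(1, 2), Rational(-1, 6)), Rational(-1, 34)) = Mul(Rational(-1, 12), Rational(-1, 34)) = Rational(1, 408) ≈ 0.0024510)
Mul(Add(M, Function('X')(-9, -11)), 17) = Mul(Add(Rational(1, 408), Mul(-9, -11)), 17) = Mul(Add(Rational(1, 408), 99), 17) = Mul(Rational(40393, 408), 17) = Rational(40393, 24)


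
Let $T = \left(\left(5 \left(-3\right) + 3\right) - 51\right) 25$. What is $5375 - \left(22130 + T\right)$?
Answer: $-15180$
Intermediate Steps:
$T = -1575$ ($T = \left(\left(-15 + 3\right) - 51\right) 25 = \left(-12 - 51\right) 25 = \left(-63\right) 25 = -1575$)
$5375 - \left(22130 + T\right) = 5375 - 20555 = -15180$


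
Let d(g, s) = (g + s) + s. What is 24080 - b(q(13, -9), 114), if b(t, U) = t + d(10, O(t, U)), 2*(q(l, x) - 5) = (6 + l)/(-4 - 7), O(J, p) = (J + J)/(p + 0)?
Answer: 30178411/1254 ≈ 24066.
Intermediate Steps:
O(J, p) = 2*J/p (O(J, p) = (2*J)/p = 2*J/p)
d(g, s) = g + 2*s
q(l, x) = 52/11 - l/22 (q(l, x) = 5 + ((6 + l)/(-4 - 7))/2 = 5 + ((6 + l)/(-11))/2 = 5 + ((6 + l)*(-1/11))/2 = 5 + (-6/11 - l/11)/2 = 5 + (-3/11 - l/22) = 52/11 - l/22)
b(t, U) = 10 + t + 4*t/U (b(t, U) = t + (10 + 2*(2*t/U)) = t + (10 + 4*t/U) = 10 + t + 4*t/U)
24080 - b(q(13, -9), 114) = 24080 - (10 + (52/11 - 1/22*13) + 4*(52/11 - 1/22*13)/114) = 24080 - (10 + (52/11 - 13/22) + 4*(52/11 - 13/22)*(1/114)) = 24080 - (10 + 91/22 + 4*(91/22)*(1/114)) = 24080 - (10 + 91/22 + 91/627) = 24080 - 1*17909/1254 = 24080 - 17909/1254 = 30178411/1254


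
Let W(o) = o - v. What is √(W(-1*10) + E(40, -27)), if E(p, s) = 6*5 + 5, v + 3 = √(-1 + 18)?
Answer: √(28 - √17) ≈ 4.8864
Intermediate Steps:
v = -3 + √17 (v = -3 + √(-1 + 18) = -3 + √17 ≈ 1.1231)
W(o) = 3 + o - √17 (W(o) = o - (-3 + √17) = o + (3 - √17) = 3 + o - √17)
E(p, s) = 35 (E(p, s) = 30 + 5 = 35)
√(W(-1*10) + E(40, -27)) = √((3 - 1*10 - √17) + 35) = √((3 - 10 - √17) + 35) = √((-7 - √17) + 35) = √(28 - √17)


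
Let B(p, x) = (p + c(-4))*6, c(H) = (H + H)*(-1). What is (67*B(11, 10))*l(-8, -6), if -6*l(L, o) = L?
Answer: 10184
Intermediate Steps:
c(H) = -2*H (c(H) = (2*H)*(-1) = -2*H)
B(p, x) = 48 + 6*p (B(p, x) = (p - 2*(-4))*6 = (p + 8)*6 = (8 + p)*6 = 48 + 6*p)
l(L, o) = -L/6
(67*B(11, 10))*l(-8, -6) = (67*(48 + 6*11))*(-⅙*(-8)) = (67*(48 + 66))*(4/3) = (67*114)*(4/3) = 7638*(4/3) = 10184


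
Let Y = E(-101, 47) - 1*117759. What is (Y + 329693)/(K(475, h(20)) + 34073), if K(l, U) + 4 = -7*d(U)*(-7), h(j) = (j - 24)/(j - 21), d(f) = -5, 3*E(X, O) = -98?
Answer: 79463/12684 ≈ 6.2648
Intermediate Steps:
E(X, O) = -98/3 (E(X, O) = (1/3)*(-98) = -98/3)
h(j) = (-24 + j)/(-21 + j)
Y = -353375/3 (Y = -98/3 - 1*117759 = -98/3 - 117759 = -353375/3 ≈ -1.1779e+5)
K(l, U) = -249 (K(l, U) = -4 - 7*(-5)*(-7) = -4 + 35*(-7) = -4 - 245 = -249)
(Y + 329693)/(K(475, h(20)) + 34073) = (-353375/3 + 329693)/(-249 + 34073) = (635704/3)/33824 = (635704/3)*(1/33824) = 79463/12684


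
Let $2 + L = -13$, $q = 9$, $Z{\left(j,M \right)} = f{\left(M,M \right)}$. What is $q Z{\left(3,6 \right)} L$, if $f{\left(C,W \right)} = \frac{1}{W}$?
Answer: $- \frac{45}{2} \approx -22.5$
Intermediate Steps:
$Z{\left(j,M \right)} = \frac{1}{M}$
$L = -15$ ($L = -2 - 13 = -15$)
$q Z{\left(3,6 \right)} L = \frac{9}{6} \left(-15\right) = 9 \cdot \frac{1}{6} \left(-15\right) = \frac{3}{2} \left(-15\right) = - \frac{45}{2}$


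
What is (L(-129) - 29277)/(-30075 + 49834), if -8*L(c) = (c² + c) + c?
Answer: -250599/158072 ≈ -1.5853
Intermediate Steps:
L(c) = -c/4 - c²/8 (L(c) = -((c² + c) + c)/8 = -((c + c²) + c)/8 = -(c² + 2*c)/8 = -c/4 - c²/8)
(L(-129) - 29277)/(-30075 + 49834) = (-⅛*(-129)*(2 - 129) - 29277)/(-30075 + 49834) = (-⅛*(-129)*(-127) - 29277)/19759 = (-16383/8 - 29277)*(1/19759) = -250599/8*1/19759 = -250599/158072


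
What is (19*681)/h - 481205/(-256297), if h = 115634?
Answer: 3103151887/1559823542 ≈ 1.9894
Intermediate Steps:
(19*681)/h - 481205/(-256297) = (19*681)/115634 - 481205/(-256297) = 12939*(1/115634) - 481205*(-1/256297) = 681/6086 + 481205/256297 = 3103151887/1559823542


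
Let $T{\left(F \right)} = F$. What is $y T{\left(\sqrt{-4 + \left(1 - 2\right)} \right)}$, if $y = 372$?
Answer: $372 i \sqrt{5} \approx 831.82 i$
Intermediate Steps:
$y T{\left(\sqrt{-4 + \left(1 - 2\right)} \right)} = 372 \sqrt{-4 + \left(1 - 2\right)} = 372 \sqrt{-4 - 1} = 372 \sqrt{-5} = 372 i \sqrt{5}$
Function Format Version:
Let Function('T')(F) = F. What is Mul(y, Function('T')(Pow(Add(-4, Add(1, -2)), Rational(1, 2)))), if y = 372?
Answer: Mul(372, I, Pow(5, Rational(1, 2))) ≈ Mul(831.82, I)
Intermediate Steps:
Mul(y, Function('T')(Pow(Add(-4, Add(1, -2)), Rational(1, 2)))) = Mul(372, Pow(Add(-4, Add(1, -2)), Rational(1, 2))) = Mul(372, Pow(Add(-4, -1), Rational(1, 2))) = Mul(372, Pow(-5, Rational(1, 2))) = Mul(372, Mul(I, Pow(5, Rational(1, 2)))) = Mul(372, I, Pow(5, Rational(1, 2)))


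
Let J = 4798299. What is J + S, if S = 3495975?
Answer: 8294274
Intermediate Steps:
J + S = 4798299 + 3495975 = 8294274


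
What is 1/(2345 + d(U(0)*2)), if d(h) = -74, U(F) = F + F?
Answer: 1/2271 ≈ 0.00044033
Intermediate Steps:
U(F) = 2*F
1/(2345 + d(U(0)*2)) = 1/(2345 - 74) = 1/2271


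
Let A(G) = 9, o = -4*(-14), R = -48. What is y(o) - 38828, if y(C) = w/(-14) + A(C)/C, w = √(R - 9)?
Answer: -2174359/56 - I*√57/14 ≈ -38828.0 - 0.53927*I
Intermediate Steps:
o = 56
w = I*√57 (w = √(-48 - 9) = √(-57) = I*√57 ≈ 7.5498*I)
y(C) = 9/C - I*√57/14 (y(C) = (I*√57)/(-14) + 9/C = (I*√57)*(-1/14) + 9/C = -I*√57/14 + 9/C = 9/C - I*√57/14)
y(o) - 38828 = (9/56 - I*√57/14) - 38828 = -2174359/56 - I*√57/14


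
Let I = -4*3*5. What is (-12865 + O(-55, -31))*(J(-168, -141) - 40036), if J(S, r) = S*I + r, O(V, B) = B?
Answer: 388130912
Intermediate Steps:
I = -60 (I = -12*5 = -60)
J(S, r) = r - 60*S (J(S, r) = S*(-60) + r = -60*S + r = r - 60*S)
(-12865 + O(-55, -31))*(J(-168, -141) - 40036) = (-12865 - 31)*((-141 - 60*(-168)) - 40036) = -12896*((-141 + 10080) - 40036) = -12896*(9939 - 40036) = -12896*(-30097) = 388130912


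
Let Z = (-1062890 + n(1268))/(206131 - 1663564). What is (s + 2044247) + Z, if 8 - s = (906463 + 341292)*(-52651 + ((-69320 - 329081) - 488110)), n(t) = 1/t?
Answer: 240622331973315154931/205336116 ≈ 1.1718e+12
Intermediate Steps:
s = 1171844081318 (s = 8 - (906463 + 341292)*(-52651 + ((-69320 - 329081) - 488110)) = 8 - 1247755*(-52651 + (-398401 - 488110)) = 8 - 1247755*(-52651 - 886511) = 8 - 1247755*(-939162) = 8 - 1*(-1171844081310) = 8 + 1171844081310 = 1171844081318)
Z = 149749391/205336116 (Z = (-1062890 + 1/1268)/(206131 - 1663564) = (-1062890 + 1/1268)/(-1457433) = -1347744519/1268*(-1/1457433) = 149749391/205336116 ≈ 0.72929)
(s + 2044247) + Z = (1171844081318 + 2044247) + 149749391/205336116 = 1171846125565 + 149749391/205336116 = 240622331973315154931/205336116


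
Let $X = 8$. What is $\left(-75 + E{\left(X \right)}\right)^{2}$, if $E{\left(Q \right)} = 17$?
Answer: $3364$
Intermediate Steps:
$\left(-75 + E{\left(X \right)}\right)^{2} = \left(-75 + 17\right)^{2} = \left(-58\right)^{2} = 3364$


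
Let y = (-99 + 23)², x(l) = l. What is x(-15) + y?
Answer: 5761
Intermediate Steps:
y = 5776 (y = (-76)² = 5776)
x(-15) + y = -15 + 5776 = 5761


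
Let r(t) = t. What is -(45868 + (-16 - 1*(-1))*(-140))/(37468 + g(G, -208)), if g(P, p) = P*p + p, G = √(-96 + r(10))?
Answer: -111705480/87001769 - 623584*I*√86/87001769 ≈ -1.2839 - 0.066468*I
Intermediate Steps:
G = I*√86 (G = √(-96 + 10) = √(-86) = I*√86 ≈ 9.2736*I)
g(P, p) = p + P*p
-(45868 + (-16 - 1*(-1))*(-140))/(37468 + g(G, -208)) = -(45868 + (-16 - 1*(-1))*(-140))/(37468 - 208*(1 + I*√86)) = -(45868 + (-16 + 1)*(-140))/(37468 + (-208 - 208*I*√86)) = -(45868 - 15*(-140))/(37260 - 208*I*√86) = -(45868 + 2100)/(37260 - 208*I*√86) = -47968/(37260 - 208*I*√86)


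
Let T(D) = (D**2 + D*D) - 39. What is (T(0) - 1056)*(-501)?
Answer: 548595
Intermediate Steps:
T(D) = -39 + 2*D**2 (T(D) = (D**2 + D**2) - 39 = 2*D**2 - 39 = -39 + 2*D**2)
(T(0) - 1056)*(-501) = ((-39 + 2*0**2) - 1056)*(-501) = ((-39 + 2*0) - 1056)*(-501) = ((-39 + 0) - 1056)*(-501) = (-39 - 1056)*(-501) = -1095*(-501) = 548595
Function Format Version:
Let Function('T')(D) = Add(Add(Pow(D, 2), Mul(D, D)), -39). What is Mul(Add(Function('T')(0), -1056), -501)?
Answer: 548595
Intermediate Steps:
Function('T')(D) = Add(-39, Mul(2, Pow(D, 2))) (Function('T')(D) = Add(Add(Pow(D, 2), Pow(D, 2)), -39) = Add(Mul(2, Pow(D, 2)), -39) = Add(-39, Mul(2, Pow(D, 2))))
Mul(Add(Function('T')(0), -1056), -501) = Mul(Add(Add(-39, Mul(2, Pow(0, 2))), -1056), -501) = Mul(Add(Add(-39, Mul(2, 0)), -1056), -501) = Mul(Add(Add(-39, 0), -1056), -501) = Mul(Add(-39, -1056), -501) = Mul(-1095, -501) = 548595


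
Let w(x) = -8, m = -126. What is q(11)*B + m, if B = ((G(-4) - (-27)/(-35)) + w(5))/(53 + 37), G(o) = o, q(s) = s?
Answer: -133939/1050 ≈ -127.56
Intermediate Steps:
B = -149/1050 (B = ((-4 - (-27)/(-35)) - 8)/(53 + 37) = ((-4 - (-27)*(-1)/35) - 8)/90 = ((-4 - 1*27/35) - 8)*(1/90) = ((-4 - 27/35) - 8)*(1/90) = (-167/35 - 8)*(1/90) = -447/35*1/90 = -149/1050 ≈ -0.14190)
q(11)*B + m = 11*(-149/1050) - 126 = -1639/1050 - 126 = -133939/1050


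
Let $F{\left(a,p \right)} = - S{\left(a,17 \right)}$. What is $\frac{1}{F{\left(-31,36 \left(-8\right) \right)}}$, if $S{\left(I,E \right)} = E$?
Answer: $- \frac{1}{17} \approx -0.058824$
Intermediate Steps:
$F{\left(a,p \right)} = -17$ ($F{\left(a,p \right)} = \left(-1\right) 17 = -17$)
$\frac{1}{F{\left(-31,36 \left(-8\right) \right)}} = \frac{1}{-17} = - \frac{1}{17}$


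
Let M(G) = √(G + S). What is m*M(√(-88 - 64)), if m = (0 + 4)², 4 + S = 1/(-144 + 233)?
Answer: 16*√(-31595 + 15842*I*√38)/89 ≈ 33.883 + 46.575*I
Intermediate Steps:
S = -355/89 (S = -4 + 1/(-144 + 233) = -4 + 1/89 = -355/89 ≈ -3.9888)
M(G) = √(-355/89 + G) (M(G) = √(G - 355/89) = √(-355/89 + G))
m = 16 (m = 4² = 16)
m*M(√(-88 - 64)) = 16*(√(-31595 + 7921*√(-88 - 64))/89) = 16*(√(-31595 + 7921*√(-152))/89) = 16*(√(-31595 + 7921*(2*I*√38))/89) = 16*(√(-31595 + 15842*I*√38)/89) = 16*√(-31595 + 15842*I*√38)/89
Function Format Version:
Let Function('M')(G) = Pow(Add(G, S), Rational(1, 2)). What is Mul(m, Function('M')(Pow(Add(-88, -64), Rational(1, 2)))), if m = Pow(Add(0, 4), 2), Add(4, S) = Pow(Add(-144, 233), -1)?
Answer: Mul(Rational(16, 89), Pow(Add(-31595, Mul(15842, I, Pow(38, Rational(1, 2)))), Rational(1, 2))) ≈ Add(33.883, Mul(46.575, I))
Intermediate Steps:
S = Rational(-355, 89) (S = Add(-4, Pow(Add(-144, 233), -1)) = Add(-4, Pow(89, -1)) = Add(-4, Rational(1, 89)) = Rational(-355, 89) ≈ -3.9888)
Function('M')(G) = Pow(Add(Rational(-355, 89), G), Rational(1, 2)) (Function('M')(G) = Pow(Add(G, Rational(-355, 89)), Rational(1, 2)) = Pow(Add(Rational(-355, 89), G), Rational(1, 2)))
m = 16 (m = Pow(4, 2) = 16)
Mul(m, Function('M')(Pow(Add(-88, -64), Rational(1, 2)))) = Mul(16, Mul(Rational(1, 89), Pow(Add(-31595, Mul(7921, Pow(Add(-88, -64), Rational(1, 2)))), Rational(1, 2)))) = Mul(16, Mul(Rational(1, 89), Pow(Add(-31595, Mul(7921, Pow(-152, Rational(1, 2)))), Rational(1, 2)))) = Mul(16, Mul(Rational(1, 89), Pow(Add(-31595, Mul(7921, Mul(2, I, Pow(38, Rational(1, 2))))), Rational(1, 2)))) = Mul(16, Mul(Rational(1, 89), Pow(Add(-31595, Mul(15842, I, Pow(38, Rational(1, 2)))), Rational(1, 2)))) = Mul(Rational(16, 89), Pow(Add(-31595, Mul(15842, I, Pow(38, Rational(1, 2)))), Rational(1, 2)))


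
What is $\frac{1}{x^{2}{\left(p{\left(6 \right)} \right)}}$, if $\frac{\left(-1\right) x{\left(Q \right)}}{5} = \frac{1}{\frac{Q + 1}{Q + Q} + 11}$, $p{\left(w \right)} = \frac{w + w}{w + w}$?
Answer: $\frac{144}{25} \approx 5.76$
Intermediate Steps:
$p{\left(w \right)} = 1$ ($p{\left(w \right)} = \frac{2 w}{2 w} = 2 w \frac{1}{2 w} = 1$)
$x{\left(Q \right)} = - \frac{5}{11 + \frac{1 + Q}{2 Q}}$ ($x{\left(Q \right)} = - \frac{5}{\frac{Q + 1}{Q + Q} + 11} = - \frac{5}{\frac{1 + Q}{2 Q} + 11} = - \frac{5}{11 + \frac{1 + Q}{2 Q}}$)
$\frac{1}{x^{2}{\left(p{\left(6 \right)} \right)}} = \frac{1}{\left(\left(-10\right) 1 \frac{1}{1 + 23 \cdot 1}\right)^{2}} = \frac{1}{\left(\left(-10\right) 1 \frac{1}{1 + 23}\right)^{2}} = \frac{1}{\left(\left(-10\right) 1 \cdot \frac{1}{24}\right)^{2}} = \frac{1}{\left(- \frac{5}{12}\right)^{2}} = \frac{1}{\frac{25}{144}} = \frac{144}{25}$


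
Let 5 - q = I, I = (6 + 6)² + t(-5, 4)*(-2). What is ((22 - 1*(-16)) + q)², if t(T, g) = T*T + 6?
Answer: 1521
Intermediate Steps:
t(T, g) = 6 + T² (t(T, g) = T² + 6 = 6 + T²)
I = 82 (I = (6 + 6)² + (6 + (-5)²)*(-2) = 12² + (6 + 25)*(-2) = 144 + 31*(-2) = 144 - 62 = 82)
q = -77 (q = 5 - 1*82 = 5 - 82 = -77)
((22 - 1*(-16)) + q)² = ((22 - 1*(-16)) - 77)² = ((22 + 16) - 77)² = (38 - 77)² = (-39)² = 1521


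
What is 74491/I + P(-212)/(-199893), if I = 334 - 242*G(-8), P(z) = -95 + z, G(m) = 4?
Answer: -14890034825/126732162 ≈ -117.49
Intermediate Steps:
I = -634 (I = 334 - 242*4 = 334 - 968 = -634)
74491/I + P(-212)/(-199893) = 74491/(-634) + (-95 - 212)/(-199893) = 74491*(-1/634) - 307*(-1/199893) = -74491/634 + 307/199893 = -14890034825/126732162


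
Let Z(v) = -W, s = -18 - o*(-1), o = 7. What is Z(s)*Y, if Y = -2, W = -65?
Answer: -130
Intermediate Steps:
s = -11 (s = -18 - 7*(-1) = -18 - 1*(-7) = -18 + 7 = -11)
Z(v) = 65 (Z(v) = -1*(-65) = 65)
Z(s)*Y = 65*(-2) = -130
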